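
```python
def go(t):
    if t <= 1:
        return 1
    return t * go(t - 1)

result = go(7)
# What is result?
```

go(7) = 7 * 6 * 5 * 4 * 3 * 2 * 1 = 5040

Answer: 5040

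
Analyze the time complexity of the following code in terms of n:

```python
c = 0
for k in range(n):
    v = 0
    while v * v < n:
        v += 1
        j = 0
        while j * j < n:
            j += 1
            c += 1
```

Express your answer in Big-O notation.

Each loop level contributes: n × √n × √n. Multiplying the contributions gives O(n^2).

Answer: O(n^2)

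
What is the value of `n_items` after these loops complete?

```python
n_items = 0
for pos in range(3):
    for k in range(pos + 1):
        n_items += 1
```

Triangle: 1 + 2 + ... + 3
`n_items` takes the values: 0 → 1 → 2 → 3 → 4 → 5 → 6

Answer: 6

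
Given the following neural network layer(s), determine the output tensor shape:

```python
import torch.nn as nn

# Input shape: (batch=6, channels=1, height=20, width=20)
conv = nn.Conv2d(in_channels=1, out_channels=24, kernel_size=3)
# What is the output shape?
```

Input: (6, 1, 20, 20) -> Output: (6, 24, 18, 18)

Answer: (6, 24, 18, 18)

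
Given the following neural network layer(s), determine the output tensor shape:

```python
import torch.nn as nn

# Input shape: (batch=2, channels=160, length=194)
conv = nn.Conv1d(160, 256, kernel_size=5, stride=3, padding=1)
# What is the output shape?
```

Input: (2, 160, 194) -> Output: (2, 256, 64)

Answer: (2, 256, 64)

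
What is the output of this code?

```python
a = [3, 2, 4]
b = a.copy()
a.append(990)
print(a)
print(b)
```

Key concept: list.copy() creates independent copy.
Step by step:
`a = [3, 2, 4]` → a = [3, 2, 4]
`b = a.copy()` → b = [3, 2, 4]
`a.append(990)` → a = [3, 2, 4, 990]
`print(a)` → prints [3, 2, 4, 990]
`print(b)` → prints [3, 2, 4]

Answer:
[3, 2, 4, 990]
[3, 2, 4]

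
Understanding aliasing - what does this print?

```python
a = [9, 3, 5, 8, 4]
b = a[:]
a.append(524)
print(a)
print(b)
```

Key concept: slice [:] creates copy.
Step by step:
`a = [9, 3, 5, 8, 4]` → a = [9, 3, 5, 8, 4]
`b = a[:]` → b = [9, 3, 5, 8, 4]
`a.append(524)` → a = [9, 3, 5, 8, 4, 524]
`print(a)` → prints [9, 3, 5, 8, 4, 524]
`print(b)` → prints [9, 3, 5, 8, 4]

Answer:
[9, 3, 5, 8, 4, 524]
[9, 3, 5, 8, 4]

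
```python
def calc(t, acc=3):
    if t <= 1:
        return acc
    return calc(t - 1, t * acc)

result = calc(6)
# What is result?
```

Accumulator trace (n, acc): (6, 3) -> (5, 18) -> (4, 90) -> (3, 360) -> (2, 1080) -> (1, 2160) -> return 2160

Answer: 2160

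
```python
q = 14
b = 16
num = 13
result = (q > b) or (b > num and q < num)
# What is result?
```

Trace:
`q = 14` → q = 14
`b = 16` → b = 16
`num = 13` → num = 13
`result = (q > b) or (b > num and q < num)` → result = False
So result = False

Answer: False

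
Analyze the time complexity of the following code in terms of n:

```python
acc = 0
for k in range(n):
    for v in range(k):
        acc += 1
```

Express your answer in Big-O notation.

Each loop level contributes: n × n. Multiplying the contributions gives O(n^2).

Answer: O(n^2)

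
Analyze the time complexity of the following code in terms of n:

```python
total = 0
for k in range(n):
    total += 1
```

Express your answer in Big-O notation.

Each loop level contributes: n. Multiplying the contributions gives O(n).

Answer: O(n)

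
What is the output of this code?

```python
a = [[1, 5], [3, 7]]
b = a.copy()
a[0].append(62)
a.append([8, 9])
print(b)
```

Key concept: shallow copy with nested lists.
Step by step:
`a = [[1, 5], [3, 7]]` → a = [[1, 5], [3, 7]]
`b = a.copy()` → b = [[1, 5], [3, 7]]
`a[0].append(62)` → a = [[1, 5, 62], [3, 7]]; b = [[1, 5, 62], [3, 7]]
`a.append([8, 9])` → a = [[1, 5, 62], [3, 7], [8, 9]]
`print(b)` → prints [[1, 5, 62], [3, 7]]

Answer: [[1, 5, 62], [3, 7]]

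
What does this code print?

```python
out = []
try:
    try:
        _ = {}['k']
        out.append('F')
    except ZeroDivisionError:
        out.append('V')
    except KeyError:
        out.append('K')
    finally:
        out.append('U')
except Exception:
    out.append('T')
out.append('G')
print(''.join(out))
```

Execution trace: 'K' (inner except KeyError) → 'U' (inner finally) → 'G' (after the try/except). Output: KUG

Answer: KUG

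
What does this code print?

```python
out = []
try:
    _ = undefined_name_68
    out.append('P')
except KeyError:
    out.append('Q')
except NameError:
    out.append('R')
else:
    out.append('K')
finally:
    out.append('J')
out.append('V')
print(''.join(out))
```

Execution trace: 'R' (except NameError) → 'J' (finally) → 'V' (after the try/except). Output: RJV

Answer: RJV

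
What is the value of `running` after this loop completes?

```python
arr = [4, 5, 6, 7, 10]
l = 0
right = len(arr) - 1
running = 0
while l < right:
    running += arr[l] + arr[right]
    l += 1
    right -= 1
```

Sum of pairs from ends
`running` takes the values: 0 → 14 → 26

Answer: 26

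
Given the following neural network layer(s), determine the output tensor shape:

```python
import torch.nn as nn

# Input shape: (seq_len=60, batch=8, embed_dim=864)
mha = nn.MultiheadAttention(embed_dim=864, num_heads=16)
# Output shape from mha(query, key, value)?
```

Input: (60, 8, 864) -> Output: (60, 8, 864)

Answer: (60, 8, 864)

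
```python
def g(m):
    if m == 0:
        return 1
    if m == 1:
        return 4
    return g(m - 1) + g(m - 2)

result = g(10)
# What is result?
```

Build up from base cases: g(0)=1, g(1)=4, g(2)=5, g(3)=9, g(4)=14, g(5)=23, g(6)=37, ..., g(10)=254

Answer: 254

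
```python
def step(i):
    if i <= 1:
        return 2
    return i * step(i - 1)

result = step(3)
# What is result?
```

step(3) = 3 * 2 * 2 = 12

Answer: 12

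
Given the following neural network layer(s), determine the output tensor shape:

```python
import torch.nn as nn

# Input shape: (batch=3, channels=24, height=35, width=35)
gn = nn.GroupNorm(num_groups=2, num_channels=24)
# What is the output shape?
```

Input: (3, 24, 35, 35) -> Output: (3, 24, 35, 35)

Answer: (3, 24, 35, 35)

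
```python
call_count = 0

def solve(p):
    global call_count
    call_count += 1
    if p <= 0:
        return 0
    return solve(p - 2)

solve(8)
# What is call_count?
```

Linear recursion stepping by 2: 5 calls from p=8 down to ≤0.

Answer: 5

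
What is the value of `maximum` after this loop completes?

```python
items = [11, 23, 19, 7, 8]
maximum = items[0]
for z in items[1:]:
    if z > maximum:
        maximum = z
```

Maximum of [11, 23, 19, 7, 8]
`maximum` takes the values: 11 → 23

Answer: 23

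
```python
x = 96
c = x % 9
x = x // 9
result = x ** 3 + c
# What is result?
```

Trace:
`x = 96` → x = 96
`c = x % 9` → c = 6
`x = x // 9` → x = 10
`result = x ** 3 + c` → result = 1006
So result = 1006

Answer: 1006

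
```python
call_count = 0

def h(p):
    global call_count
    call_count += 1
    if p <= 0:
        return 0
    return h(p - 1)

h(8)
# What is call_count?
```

Linear recursion stepping by 1: 9 calls from p=8 down to ≤0.

Answer: 9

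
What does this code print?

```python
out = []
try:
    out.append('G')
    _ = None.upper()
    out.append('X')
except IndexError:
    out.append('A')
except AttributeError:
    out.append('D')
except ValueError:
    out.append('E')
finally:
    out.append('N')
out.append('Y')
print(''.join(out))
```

Execution trace: 'G' (try body) → 'D' (except AttributeError) → 'N' (finally) → 'Y' (after the try/except). Output: GDNY

Answer: GDNY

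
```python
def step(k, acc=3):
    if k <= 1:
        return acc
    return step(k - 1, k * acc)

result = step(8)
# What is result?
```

Accumulator trace (n, acc): (8, 3) -> (7, 24) -> (6, 168) -> (5, 1008) -> (4, 5040) -> (3, 20160) -> (2, 60480) -> (1, 120960) -> return 120960

Answer: 120960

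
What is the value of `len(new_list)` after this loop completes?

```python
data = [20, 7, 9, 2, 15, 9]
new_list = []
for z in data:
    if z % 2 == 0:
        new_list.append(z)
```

Count even numbers in [20, 7, 9, 2, 15, 9]
`new_list` takes the values: [] → [20] → [20, 2]
So `len(new_list)` = 2

Answer: 2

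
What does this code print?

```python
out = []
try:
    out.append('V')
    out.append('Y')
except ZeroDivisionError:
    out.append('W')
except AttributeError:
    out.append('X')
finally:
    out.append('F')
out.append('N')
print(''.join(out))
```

Execution trace: 'V' (try body) → 'Y' (try body, no exception) → 'F' (finally) → 'N' (after the try/except). Output: VYFN

Answer: VYFN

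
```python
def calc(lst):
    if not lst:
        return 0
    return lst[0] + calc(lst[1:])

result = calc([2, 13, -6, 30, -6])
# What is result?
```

2 + 13 + (-6) + 30 + (-6) + 0 = 33

Answer: 33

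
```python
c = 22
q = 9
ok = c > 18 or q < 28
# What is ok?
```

Trace:
`c = 22` → c = 22
`q = 9` → q = 9
`ok = c > 18 or q < 28` → ok = True
So ok = True

Answer: True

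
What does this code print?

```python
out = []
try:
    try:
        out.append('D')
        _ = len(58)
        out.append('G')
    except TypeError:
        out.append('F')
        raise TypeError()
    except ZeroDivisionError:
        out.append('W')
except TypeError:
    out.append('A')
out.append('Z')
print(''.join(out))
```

Execution trace: 'D' (inner try body) → 'F' (inner except TypeError) → 'A' (outer except TypeError) → 'Z' (after the try/except). Output: DFAZ

Answer: DFAZ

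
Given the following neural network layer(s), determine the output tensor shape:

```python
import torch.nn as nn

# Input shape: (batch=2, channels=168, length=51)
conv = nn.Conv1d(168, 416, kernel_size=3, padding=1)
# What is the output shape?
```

Input: (2, 168, 51) -> Output: (2, 416, 51)

Answer: (2, 416, 51)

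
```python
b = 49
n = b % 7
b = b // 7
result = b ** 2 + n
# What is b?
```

Trace:
`b = 49` → b = 49
`n = b % 7` → n = 0
`b = b // 7` → b = 7
`result = b ** 2 + n` → result = 49
So b = 7

Answer: 7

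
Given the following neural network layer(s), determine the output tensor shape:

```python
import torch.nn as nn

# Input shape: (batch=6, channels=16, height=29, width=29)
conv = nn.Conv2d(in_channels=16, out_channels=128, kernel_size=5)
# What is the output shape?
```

Input: (6, 16, 29, 29) -> Output: (6, 128, 25, 25)

Answer: (6, 128, 25, 25)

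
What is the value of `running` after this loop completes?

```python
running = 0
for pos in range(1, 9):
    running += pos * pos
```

Sum of squares 1² to 8² = 204
`running` takes the values: 0 → 1 → 5 → 14 → 30 → 55 → 91 → 140 → 204

Answer: 204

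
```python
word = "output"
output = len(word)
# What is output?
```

Trace:
`word = "output"` → word = 'output'
`output = len(word)` → output = 6
So output = 6

Answer: 6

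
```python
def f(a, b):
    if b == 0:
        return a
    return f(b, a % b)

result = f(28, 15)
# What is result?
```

f(28, 15) -> f(15, 13) -> f(13, 2) -> f(2, 1) -> f(1, 0) -> 1

Answer: 1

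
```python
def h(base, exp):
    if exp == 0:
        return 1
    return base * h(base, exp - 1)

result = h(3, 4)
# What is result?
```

h(3, 4) = 3 * 3 * 3 * 3 = 81

Answer: 81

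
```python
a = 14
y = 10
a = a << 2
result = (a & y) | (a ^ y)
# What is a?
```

Trace:
`a = 14` → a = 14
`y = 10` → y = 10
`a = a << 2` → a = 56
`result = (a & y) | (a ^ y)` → result = 58
So a = 56

Answer: 56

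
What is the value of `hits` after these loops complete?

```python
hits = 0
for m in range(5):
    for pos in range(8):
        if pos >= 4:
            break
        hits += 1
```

Inner breaks at 4, outer runs 5 times
`hits` takes the values: 0 → 1 → 2 → 3 → 4 → 5 → 6 → 7 → 8 → 9 → 10 → 11 → 12 → 13 → 14 → 15 → 16 → 17 → 18 → 19 → 20

Answer: 20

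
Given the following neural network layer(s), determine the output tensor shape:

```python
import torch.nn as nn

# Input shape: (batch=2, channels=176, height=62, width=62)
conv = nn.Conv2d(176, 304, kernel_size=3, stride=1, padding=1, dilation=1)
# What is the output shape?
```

Input: (2, 176, 62, 62) -> Output: (2, 304, 62, 62)

Answer: (2, 304, 62, 62)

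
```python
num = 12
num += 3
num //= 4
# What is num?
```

Trace:
`num = 12` → num = 12
`num += 3` → num = 15
`num //= 4` → num = 3
So num = 3

Answer: 3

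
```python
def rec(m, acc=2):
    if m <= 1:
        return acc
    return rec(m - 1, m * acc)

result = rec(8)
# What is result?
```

Accumulator trace (n, acc): (8, 2) -> (7, 16) -> (6, 112) -> (5, 672) -> (4, 3360) -> (3, 13440) -> (2, 40320) -> (1, 80640) -> return 80640

Answer: 80640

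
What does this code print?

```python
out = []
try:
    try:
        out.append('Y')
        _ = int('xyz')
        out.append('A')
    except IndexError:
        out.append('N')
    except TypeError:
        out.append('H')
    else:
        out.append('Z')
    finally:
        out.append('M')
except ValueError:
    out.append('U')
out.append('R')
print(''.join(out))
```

Execution trace: 'Y' (try body) → 'M' (finally) → 'U' (outer except ValueError) → 'R' (after the try/except). Output: YMUR

Answer: YMUR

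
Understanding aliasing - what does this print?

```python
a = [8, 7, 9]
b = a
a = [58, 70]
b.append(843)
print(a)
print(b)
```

Key concept: rebinding vs mutation: a is rebound to a new list, b still points at the original.
Step by step:
`a = [8, 7, 9]` → a = [8, 7, 9]
`b = a` → b = [8, 7, 9] (same object as a)
`a = [58, 70]` → a = [58, 70]
`b.append(843)` → b = [8, 7, 9, 843]
`print(a)` → prints [58, 70]
`print(b)` → prints [8, 7, 9, 843]

Answer:
[58, 70]
[8, 7, 9, 843]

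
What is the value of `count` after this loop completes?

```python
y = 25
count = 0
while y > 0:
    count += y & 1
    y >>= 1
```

Count set bits in 25 (binary: 0b11001)
`count` takes the values: 0 → 1 → 2 → 3

Answer: 3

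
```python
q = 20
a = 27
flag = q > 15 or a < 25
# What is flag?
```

Trace:
`q = 20` → q = 20
`a = 27` → a = 27
`flag = q > 15 or a < 25` → flag = True
So flag = True

Answer: True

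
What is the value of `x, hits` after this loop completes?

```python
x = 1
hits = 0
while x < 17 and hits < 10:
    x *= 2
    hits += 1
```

Double until >= 17 or 10 iterations
`x, hits` takes the values: (1, 0) → (2, 0) → (2, 1) → (4, 1) → (4, 2) → (8, 2) → (8, 3) → (16, 3) → (16, 4) → (32, 4) → (32, 5)

Answer: 32, 5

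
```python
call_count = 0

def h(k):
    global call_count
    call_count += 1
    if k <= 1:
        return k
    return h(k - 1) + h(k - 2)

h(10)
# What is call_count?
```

Calls(k) = 1 + Calls(k-1) + Calls(k-2); Calls(0)=Calls(1)=1. For k=10 this gives 177.

Answer: 177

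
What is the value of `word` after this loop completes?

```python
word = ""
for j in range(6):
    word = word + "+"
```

Repeat '+' 6 times
`word` takes the values: "" → "+" → "++" → "+++" → "++++" → "+++++" → "++++++"

Answer: "++++++"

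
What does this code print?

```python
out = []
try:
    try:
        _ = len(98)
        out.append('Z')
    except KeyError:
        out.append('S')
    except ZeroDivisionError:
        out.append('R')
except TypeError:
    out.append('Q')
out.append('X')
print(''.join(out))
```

Execution trace: 'Q' (outer except TypeError) → 'X' (after the try/except). Output: QX

Answer: QX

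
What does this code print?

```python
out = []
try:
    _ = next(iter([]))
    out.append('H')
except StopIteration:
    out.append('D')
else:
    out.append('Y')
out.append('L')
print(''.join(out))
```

Execution trace: 'D' (except StopIteration) → 'L' (after the try/except). Output: DL

Answer: DL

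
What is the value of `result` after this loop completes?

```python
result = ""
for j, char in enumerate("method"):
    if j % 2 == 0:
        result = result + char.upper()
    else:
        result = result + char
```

Uppercase even positions in 'method'
`result` takes the values: "" → "M" → "Me" → "MeT" → "MeTh" → "MeThO" → "MeThOd"

Answer: "MeThOd"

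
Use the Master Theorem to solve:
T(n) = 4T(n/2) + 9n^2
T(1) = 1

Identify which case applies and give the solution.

a=4, b=2, f(n)=9n^2. log_2(4) = 2. Since c=2 = 2, Case 2 applies: T(n) = Θ(n^log_b(a) · log n) = O(n^2 log n).

Answer: O(n^2 log n) - Case 2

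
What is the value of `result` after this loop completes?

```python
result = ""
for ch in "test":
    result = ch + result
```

Reverse 'test'
`result` takes the values: "" → "t" → "et" → "set" → "tset"

Answer: "tset"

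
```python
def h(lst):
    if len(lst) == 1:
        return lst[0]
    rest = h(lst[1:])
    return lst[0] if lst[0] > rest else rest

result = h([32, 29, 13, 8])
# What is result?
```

Recursive max over [32, 29, 13, 8] = 32

Answer: 32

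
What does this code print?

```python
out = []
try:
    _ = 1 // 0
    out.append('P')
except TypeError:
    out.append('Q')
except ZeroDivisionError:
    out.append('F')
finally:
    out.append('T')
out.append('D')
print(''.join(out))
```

Execution trace: 'F' (except ZeroDivisionError) → 'T' (finally) → 'D' (after the try/except). Output: FTD

Answer: FTD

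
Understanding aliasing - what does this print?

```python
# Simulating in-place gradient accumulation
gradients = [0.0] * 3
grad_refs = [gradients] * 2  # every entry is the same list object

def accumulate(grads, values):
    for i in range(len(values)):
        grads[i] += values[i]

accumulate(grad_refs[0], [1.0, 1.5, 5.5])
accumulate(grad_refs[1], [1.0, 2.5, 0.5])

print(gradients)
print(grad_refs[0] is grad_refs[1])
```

Key concept: gradient accumulation aliasing.
Step by step:
`gradients = [0.0] * 3` → gradients = [0.0, 0.0, 0.0]
`grad_refs = [gradients] * 2` → grad_refs = [[0.0, 0.0, 0.0], [0.0, 0.0, 0.0]]
`accumulate(grad_refs[0], [1.0, 1.5, 5.5])` → gradients = [1.0, 1.5, 5.5]; grad_refs = [[1.0, 1.5, 5.5], [1.0, 1.5, 5.5]]
`accumulate(grad_refs[1], [1.0, 2.5, 0.5])` → gradients = [2.0, 4.0, 6.0]; grad_refs = [[2.0, 4.0, 6.0], [2.0, 4.0, 6.0]]
`print(gradients)` → prints [2.0, 4.0, 6.0]
`print(grad_refs[0] is grad_refs[1])` → prints True

Answer:
[2.0, 4.0, 6.0]
True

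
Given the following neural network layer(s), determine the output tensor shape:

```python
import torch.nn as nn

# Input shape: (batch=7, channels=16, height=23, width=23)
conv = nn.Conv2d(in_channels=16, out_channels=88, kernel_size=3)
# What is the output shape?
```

Input: (7, 16, 23, 23) -> Output: (7, 88, 21, 21)

Answer: (7, 88, 21, 21)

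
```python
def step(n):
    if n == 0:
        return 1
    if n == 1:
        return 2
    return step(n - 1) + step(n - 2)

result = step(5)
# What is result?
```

Build up from base cases: step(0)=1, step(1)=2, step(2)=3, step(3)=5, step(4)=8, step(5)=13

Answer: 13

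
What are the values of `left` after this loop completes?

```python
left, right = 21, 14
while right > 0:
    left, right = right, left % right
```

GCD of 21 and 14
`left` takes the values: 21 → 14 → 7

Answer: 7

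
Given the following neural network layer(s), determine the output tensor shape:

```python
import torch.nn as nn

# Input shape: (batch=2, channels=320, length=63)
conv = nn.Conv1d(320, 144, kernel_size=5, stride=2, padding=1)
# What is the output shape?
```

Input: (2, 320, 63) -> Output: (2, 144, 31)

Answer: (2, 144, 31)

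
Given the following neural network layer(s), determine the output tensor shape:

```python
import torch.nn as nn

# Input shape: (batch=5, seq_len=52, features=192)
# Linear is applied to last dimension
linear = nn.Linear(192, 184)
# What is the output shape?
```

Input: (5, 52, 192) -> Output: (5, 52, 184)

Answer: (5, 52, 184)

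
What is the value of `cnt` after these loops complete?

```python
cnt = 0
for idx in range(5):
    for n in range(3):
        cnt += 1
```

5 * 3 = 15
`cnt` takes the values: 0 → 1 → 2 → 3 → 4 → 5 → 6 → 7 → 8 → 9 → 10 → 11 → 12 → 13 → 14 → 15

Answer: 15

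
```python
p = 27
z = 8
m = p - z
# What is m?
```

Trace:
`p = 27` → p = 27
`z = 8` → z = 8
`m = p - z` → m = 19
So m = 19

Answer: 19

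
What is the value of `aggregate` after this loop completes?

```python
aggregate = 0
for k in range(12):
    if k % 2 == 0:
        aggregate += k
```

Sum of even numbers 0 to 11
`aggregate` takes the values: 0 → 2 → 6 → 12 → 20 → 30

Answer: 30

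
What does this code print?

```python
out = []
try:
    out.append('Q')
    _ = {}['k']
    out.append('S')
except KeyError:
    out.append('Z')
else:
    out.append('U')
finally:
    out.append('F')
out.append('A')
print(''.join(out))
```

Execution trace: 'Q' (try body) → 'Z' (except KeyError) → 'F' (finally) → 'A' (after the try/except). Output: QZFA

Answer: QZFA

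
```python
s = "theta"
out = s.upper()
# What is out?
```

Trace:
`s = "theta"` → s = 'theta'
`out = s.upper()` → out = 'THETA'
So out = 'THETA'

Answer: 'THETA'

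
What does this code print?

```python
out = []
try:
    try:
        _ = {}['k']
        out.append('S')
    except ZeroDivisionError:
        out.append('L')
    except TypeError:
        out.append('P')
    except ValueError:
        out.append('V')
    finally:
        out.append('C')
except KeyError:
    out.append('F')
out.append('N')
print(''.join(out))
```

Execution trace: 'C' (finally) → 'F' (outer except KeyError) → 'N' (after the try/except). Output: CFN

Answer: CFN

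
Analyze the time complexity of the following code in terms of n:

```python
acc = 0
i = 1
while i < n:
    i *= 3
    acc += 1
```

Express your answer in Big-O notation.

Each loop level contributes: log n. Multiplying the contributions gives O(log n).

Answer: O(log n)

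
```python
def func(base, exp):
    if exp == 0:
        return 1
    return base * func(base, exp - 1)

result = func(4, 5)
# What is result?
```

func(4, 5) = 4 * 4 * 4 * 4 * 4 = 1024

Answer: 1024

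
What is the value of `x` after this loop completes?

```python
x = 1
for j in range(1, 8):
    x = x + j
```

Start at 1, add 1 through 7
`x` takes the values: 1 → 2 → 4 → 7 → 11 → 16 → 22 → 29

Answer: 29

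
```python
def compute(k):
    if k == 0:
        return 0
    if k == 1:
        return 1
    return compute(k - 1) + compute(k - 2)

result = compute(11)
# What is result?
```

Build up from base cases: compute(0)=0, compute(1)=1, compute(2)=1, compute(3)=2, compute(4)=3, compute(5)=5, compute(6)=8, ..., compute(11)=89

Answer: 89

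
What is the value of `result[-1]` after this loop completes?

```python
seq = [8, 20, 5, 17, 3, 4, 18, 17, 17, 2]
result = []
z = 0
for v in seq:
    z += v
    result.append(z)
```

Cumulative sum ends at 111
`result` takes the values: [] → [8] → [8, 28] → [8, 28, 33] → [8, 28, 33, 50] → [8, 28, 33, 50, 53] → [8, 28, 33, 50, 53, 57] → [8, 28, 33, 50, 53, 57, 75] → [8, 28, 33, 50, 53, 57, 75, 92] → [8, 28, 33, 50, 53, 57, 75, 92, 109] → [8, 28, 33, 50, 53, 57, 75, 92, 109, 111]
So `result[-1]` = 111

Answer: 111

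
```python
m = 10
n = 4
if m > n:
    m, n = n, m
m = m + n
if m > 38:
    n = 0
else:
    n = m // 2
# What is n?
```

Trace:
`m = 10` → m = 10
`n = 4` → n = 4
`if m > n: ...` → m > n is True → m = 4; n = 10
`m = m + n` → m = 14
`if m > 38: ...` → m > 38 is False, take else branch → n = 7
So n = 7

Answer: 7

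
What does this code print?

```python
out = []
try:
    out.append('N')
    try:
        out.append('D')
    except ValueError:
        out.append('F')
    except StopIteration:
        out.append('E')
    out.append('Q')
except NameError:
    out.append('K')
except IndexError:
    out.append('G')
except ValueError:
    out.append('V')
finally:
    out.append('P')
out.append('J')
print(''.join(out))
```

Execution trace: 'N' (try body) → 'D' (inner try body, no exception) → 'Q' (try body, no exception) → 'P' (finally) → 'J' (after the try/except). Output: NDQPJ

Answer: NDQPJ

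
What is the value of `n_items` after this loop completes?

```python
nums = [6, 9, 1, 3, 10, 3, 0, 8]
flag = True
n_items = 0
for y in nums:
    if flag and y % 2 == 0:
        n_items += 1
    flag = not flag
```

Count even values at even positions
`n_items` takes the values: 0 → 1 → 2 → 3

Answer: 3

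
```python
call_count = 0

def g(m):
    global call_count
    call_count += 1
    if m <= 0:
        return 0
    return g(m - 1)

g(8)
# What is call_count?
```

Linear recursion stepping by 1: 9 calls from m=8 down to ≤0.

Answer: 9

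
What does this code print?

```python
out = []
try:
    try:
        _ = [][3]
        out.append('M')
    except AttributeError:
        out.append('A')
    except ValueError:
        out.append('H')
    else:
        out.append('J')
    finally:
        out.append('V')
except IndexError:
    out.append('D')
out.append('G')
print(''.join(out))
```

Execution trace: 'V' (finally) → 'D' (outer except IndexError) → 'G' (after the try/except). Output: VDG

Answer: VDG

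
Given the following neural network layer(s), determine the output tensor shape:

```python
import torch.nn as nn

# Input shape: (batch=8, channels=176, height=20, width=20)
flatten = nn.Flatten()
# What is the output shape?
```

Input: (8, 176, 20, 20) -> Output: (8, 70400)

Answer: (8, 70400)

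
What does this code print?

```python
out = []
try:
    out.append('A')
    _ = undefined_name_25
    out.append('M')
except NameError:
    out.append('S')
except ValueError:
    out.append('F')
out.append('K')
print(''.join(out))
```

Execution trace: 'A' (try body) → 'S' (except NameError) → 'K' (after the try/except). Output: ASK

Answer: ASK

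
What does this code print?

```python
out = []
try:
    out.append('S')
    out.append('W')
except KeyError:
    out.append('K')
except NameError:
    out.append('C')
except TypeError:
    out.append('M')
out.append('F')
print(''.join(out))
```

Execution trace: 'S' (try body) → 'W' (try body, no exception) → 'F' (after the try/except). Output: SWF

Answer: SWF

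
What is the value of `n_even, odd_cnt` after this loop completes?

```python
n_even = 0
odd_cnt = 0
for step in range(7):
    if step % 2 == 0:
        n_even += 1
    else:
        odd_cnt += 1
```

Count evens and odds in range(7)
`n_even, odd_cnt` takes the values: (0, 0) → (1, 0) → (1, 1) → (2, 1) → (2, 2) → (3, 2) → (3, 3) → (4, 3)

Answer: 4, 3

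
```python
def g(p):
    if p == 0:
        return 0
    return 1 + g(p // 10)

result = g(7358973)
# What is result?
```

Count of digits of 7358973: 7

Answer: 7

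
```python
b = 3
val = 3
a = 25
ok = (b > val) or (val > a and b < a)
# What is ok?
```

Trace:
`b = 3` → b = 3
`val = 3` → val = 3
`a = 25` → a = 25
`ok = (b > val) or (val > a and b < a)` → ok = False
So ok = False

Answer: False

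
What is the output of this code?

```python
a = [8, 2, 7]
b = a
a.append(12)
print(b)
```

Key concept: basic list aliasing.
Step by step:
`a = [8, 2, 7]` → a = [8, 2, 7]
`b = a` → b = [8, 2, 7] (same object as a)
`a.append(12)` → a = [8, 2, 7, 12] (same object as b); b = [8, 2, 7, 12] (same object as a)
`print(b)` → prints [8, 2, 7, 12]

Answer: [8, 2, 7, 12]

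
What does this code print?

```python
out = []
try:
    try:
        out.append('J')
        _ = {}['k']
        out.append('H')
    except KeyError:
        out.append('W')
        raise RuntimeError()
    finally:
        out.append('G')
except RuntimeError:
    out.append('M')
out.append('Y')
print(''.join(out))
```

Execution trace: 'J' (inner try body) → 'W' (inner except KeyError) → 'G' (inner finally) → 'M' (outer except RuntimeError) → 'Y' (after the try/except). Output: JWGMY

Answer: JWGMY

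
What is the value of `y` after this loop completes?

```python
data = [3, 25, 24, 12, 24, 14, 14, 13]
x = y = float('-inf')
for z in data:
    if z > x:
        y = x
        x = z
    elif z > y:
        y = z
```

Second largest (with repeats) in [3, 25, 24, 12, 24, 14, 14, 13]
`y` takes the values: -inf → 3 → 24

Answer: 24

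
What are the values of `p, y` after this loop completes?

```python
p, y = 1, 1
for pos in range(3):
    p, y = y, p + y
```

Fibonacci: after 3 iterations
`p, y` takes the values: (1, 1) → (1, 2) → (2, 3) → (3, 5)

Answer: 3, 5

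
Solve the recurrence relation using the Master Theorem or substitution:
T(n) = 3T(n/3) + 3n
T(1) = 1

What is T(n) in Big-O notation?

By Master Theorem: a=3, b=3, f(n)=3n. Since log_3(3) = 1 and f(n) = Θ(n^1), Case 2 applies. T(n) = O(n log n).

Answer: O(n log n)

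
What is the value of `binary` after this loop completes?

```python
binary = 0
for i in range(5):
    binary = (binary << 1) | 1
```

Build 5 consecutive 1-bits: 0b11111
`binary` takes the values: 0 → 1 → 3 → 7 → 15 → 31

Answer: 31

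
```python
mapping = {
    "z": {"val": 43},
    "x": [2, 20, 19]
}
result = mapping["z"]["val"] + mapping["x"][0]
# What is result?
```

Trace:
`mapping = { ...` → mapping = {'z': {'val': 43}, 'x': [2, 20, 19]}
`result = mapping["z"]["val"] + mapping["x"][0]` → result = 45
So result = 45

Answer: 45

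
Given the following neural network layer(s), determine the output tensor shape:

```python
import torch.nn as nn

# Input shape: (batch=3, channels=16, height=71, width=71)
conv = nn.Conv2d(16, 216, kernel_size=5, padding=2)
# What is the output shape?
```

Input: (3, 16, 71, 71) -> Output: (3, 216, 71, 71)

Answer: (3, 216, 71, 71)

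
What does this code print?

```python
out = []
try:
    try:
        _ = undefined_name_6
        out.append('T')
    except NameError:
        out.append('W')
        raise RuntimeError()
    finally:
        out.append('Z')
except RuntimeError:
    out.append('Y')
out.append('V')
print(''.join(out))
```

Execution trace: 'W' (inner except NameError) → 'Z' (inner finally) → 'Y' (outer except RuntimeError) → 'V' (after the try/except). Output: WZYV

Answer: WZYV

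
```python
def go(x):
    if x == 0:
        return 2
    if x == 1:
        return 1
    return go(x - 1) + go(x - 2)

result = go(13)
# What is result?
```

Build up from base cases: go(0)=2, go(1)=1, go(2)=3, go(3)=4, go(4)=7, go(5)=11, go(6)=18, ..., go(13)=521

Answer: 521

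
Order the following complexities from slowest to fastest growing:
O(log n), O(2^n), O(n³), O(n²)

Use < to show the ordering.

Ordered by growth rate: O(log n) < O(n²) < O(n³) < O(2^n)

Answer: O(log n) < O(n²) < O(n³) < O(2^n)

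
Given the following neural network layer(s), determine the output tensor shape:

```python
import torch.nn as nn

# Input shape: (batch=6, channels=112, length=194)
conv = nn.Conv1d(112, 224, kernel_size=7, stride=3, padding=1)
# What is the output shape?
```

Input: (6, 112, 194) -> Output: (6, 224, 64)

Answer: (6, 224, 64)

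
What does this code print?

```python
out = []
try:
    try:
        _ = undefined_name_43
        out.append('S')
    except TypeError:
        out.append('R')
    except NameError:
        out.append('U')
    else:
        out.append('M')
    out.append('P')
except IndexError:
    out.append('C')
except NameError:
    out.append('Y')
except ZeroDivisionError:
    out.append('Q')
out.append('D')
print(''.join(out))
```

Execution trace: 'U' (inner except NameError) → 'P' (try body, no exception) → 'D' (after the try/except). Output: UPD

Answer: UPD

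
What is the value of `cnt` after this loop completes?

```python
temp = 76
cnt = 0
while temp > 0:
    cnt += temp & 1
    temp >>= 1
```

Count set bits in 76 (binary: 0b1001100)
`cnt` takes the values: 0 → 1 → 2 → 3

Answer: 3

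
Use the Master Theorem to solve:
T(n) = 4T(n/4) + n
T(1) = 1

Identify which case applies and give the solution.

a=4, b=4, f(n)=n. log_4(4) = 1. Since c=1 = 1, Case 2 applies: T(n) = Θ(n^log_b(a) · log n) = O(n log n).

Answer: O(n log n) - Case 2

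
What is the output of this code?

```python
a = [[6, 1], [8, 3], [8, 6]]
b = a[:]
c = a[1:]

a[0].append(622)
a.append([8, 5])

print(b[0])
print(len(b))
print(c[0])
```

Key concept: slice with nested mutation.
Step by step:
`a = [[6, 1], [8, 3], [8, 6]]` → a = [[6, 1], [8, 3], [8, 6]]
`b = a[:]` → b = [[6, 1], [8, 3], [8, 6]]
`c = a[1:]` → c = [[8, 3], [8, 6]]
`a[0].append(622)` → a = [[6, 1, 622], [8, 3], [8, 6]]; b = [[6, 1, 622], [8, 3], [8, 6]]
`a.append([8, 5])` → a = [[6, 1, 622], [8, 3], [8, 6], [8, 5]]
`print(b[0])` → prints [6, 1, 622]
`print(len(b))` → prints 3
`print(c[0])` → prints [8, 3]

Answer:
[6, 1, 622]
3
[8, 3]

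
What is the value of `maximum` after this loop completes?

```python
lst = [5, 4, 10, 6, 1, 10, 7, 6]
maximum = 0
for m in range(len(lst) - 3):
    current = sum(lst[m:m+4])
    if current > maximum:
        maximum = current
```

Max sum of 4-element window in [5, 4, 10, 6, 1, 10, 7, 6]
`maximum` takes the values: 0 → 25 → 27

Answer: 27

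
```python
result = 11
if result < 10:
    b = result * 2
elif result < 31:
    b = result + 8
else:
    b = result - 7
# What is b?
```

Trace:
`result = 11` → result = 11
`if result < 10: ...` → result < 10 is False, result < 31 is True → b = 19
So b = 19

Answer: 19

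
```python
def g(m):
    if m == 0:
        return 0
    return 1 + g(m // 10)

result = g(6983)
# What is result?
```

Count of digits of 6983: 4

Answer: 4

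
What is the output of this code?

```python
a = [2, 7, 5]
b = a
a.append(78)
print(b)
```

Key concept: basic list aliasing.
Step by step:
`a = [2, 7, 5]` → a = [2, 7, 5]
`b = a` → b = [2, 7, 5] (same object as a)
`a.append(78)` → a = [2, 7, 5, 78] (same object as b); b = [2, 7, 5, 78] (same object as a)
`print(b)` → prints [2, 7, 5, 78]

Answer: [2, 7, 5, 78]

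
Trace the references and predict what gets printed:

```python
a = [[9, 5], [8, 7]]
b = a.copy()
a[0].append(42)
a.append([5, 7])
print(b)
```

Key concept: shallow copy with nested lists.
Step by step:
`a = [[9, 5], [8, 7]]` → a = [[9, 5], [8, 7]]
`b = a.copy()` → b = [[9, 5], [8, 7]]
`a[0].append(42)` → a = [[9, 5, 42], [8, 7]]; b = [[9, 5, 42], [8, 7]]
`a.append([5, 7])` → a = [[9, 5, 42], [8, 7], [5, 7]]
`print(b)` → prints [[9, 5, 42], [8, 7]]

Answer: [[9, 5, 42], [8, 7]]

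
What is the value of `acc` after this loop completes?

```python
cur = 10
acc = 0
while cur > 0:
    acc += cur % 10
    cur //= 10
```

Sum digits of 10
`acc` takes the values: 0 → 1

Answer: 1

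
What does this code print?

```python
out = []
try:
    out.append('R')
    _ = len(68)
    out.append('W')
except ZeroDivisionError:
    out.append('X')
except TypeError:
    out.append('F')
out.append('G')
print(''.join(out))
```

Execution trace: 'R' (try body) → 'F' (except TypeError) → 'G' (after the try/except). Output: RFG

Answer: RFG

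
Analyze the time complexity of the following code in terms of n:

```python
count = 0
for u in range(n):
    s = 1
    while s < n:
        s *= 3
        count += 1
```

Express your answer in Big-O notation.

Each loop level contributes: n × log n. Multiplying the contributions gives O(n log n).

Answer: O(n log n)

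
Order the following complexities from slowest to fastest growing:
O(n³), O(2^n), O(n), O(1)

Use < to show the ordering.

Ordered by growth rate: O(1) < O(n) < O(n³) < O(2^n)

Answer: O(1) < O(n) < O(n³) < O(2^n)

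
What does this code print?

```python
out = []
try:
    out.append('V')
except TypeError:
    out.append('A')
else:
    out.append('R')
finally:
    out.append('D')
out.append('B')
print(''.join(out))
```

Execution trace: 'V' (try body, no exception) → 'R' (else) → 'D' (finally) → 'B' (after the try/except). Output: VRDB

Answer: VRDB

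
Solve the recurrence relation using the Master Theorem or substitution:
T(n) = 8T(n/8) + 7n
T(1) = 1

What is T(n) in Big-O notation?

By Master Theorem: a=8, b=8, f(n)=7n. Since log_8(8) = 1 and f(n) = Θ(n^1), Case 2 applies. T(n) = O(n log n).

Answer: O(n log n)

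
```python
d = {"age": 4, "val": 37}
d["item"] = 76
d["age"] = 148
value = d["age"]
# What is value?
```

Trace:
`d = {"age": 4, "val": 37}` → d = {'age': 4, 'val': 37}
`d["item"] = 76` → d = {'age': 4, 'val': 37, 'item': 76}
`d["age"] = 148` → d = {'age': 148, 'val': 37, 'item': 76}
`value = d["age"]` → value = 148
So value = 148

Answer: 148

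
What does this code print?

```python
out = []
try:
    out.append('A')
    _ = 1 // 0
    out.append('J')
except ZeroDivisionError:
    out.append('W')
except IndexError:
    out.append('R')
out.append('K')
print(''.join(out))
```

Execution trace: 'A' (try body) → 'W' (except ZeroDivisionError) → 'K' (after the try/except). Output: AWK

Answer: AWK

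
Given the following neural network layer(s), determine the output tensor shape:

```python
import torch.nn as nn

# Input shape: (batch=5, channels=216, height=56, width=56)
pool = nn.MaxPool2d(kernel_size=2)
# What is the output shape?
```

Input: (5, 216, 56, 56) -> Output: (5, 216, 28, 28)

Answer: (5, 216, 28, 28)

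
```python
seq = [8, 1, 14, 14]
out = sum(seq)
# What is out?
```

Trace:
`seq = [8, 1, 14, 14]` → seq = [8, 1, 14, 14]
`out = sum(seq)` → out = 37
So out = 37

Answer: 37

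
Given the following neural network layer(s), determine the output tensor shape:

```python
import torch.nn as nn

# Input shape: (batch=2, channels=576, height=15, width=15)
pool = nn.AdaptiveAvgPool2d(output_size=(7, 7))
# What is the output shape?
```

Input: (2, 576, 15, 15) -> Output: (2, 576, 7, 7)

Answer: (2, 576, 7, 7)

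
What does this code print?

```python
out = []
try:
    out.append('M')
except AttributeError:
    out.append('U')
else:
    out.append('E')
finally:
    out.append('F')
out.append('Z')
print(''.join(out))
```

Execution trace: 'M' (try body, no exception) → 'E' (else) → 'F' (finally) → 'Z' (after the try/except). Output: MEFZ

Answer: MEFZ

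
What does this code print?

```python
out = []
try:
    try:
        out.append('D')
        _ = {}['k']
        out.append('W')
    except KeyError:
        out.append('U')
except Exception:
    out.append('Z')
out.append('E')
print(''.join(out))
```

Execution trace: 'D' (inner try body) → 'U' (inner except KeyError) → 'E' (after the try/except). Output: DUE

Answer: DUE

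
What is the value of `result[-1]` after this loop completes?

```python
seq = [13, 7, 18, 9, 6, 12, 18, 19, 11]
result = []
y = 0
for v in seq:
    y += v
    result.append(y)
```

Cumulative sum ends at 113
`result` takes the values: [] → [13] → [13, 20] → [13, 20, 38] → [13, 20, 38, 47] → [13, 20, 38, 47, 53] → [13, 20, 38, 47, 53, 65] → [13, 20, 38, 47, 53, 65, 83] → [13, 20, 38, 47, 53, 65, 83, 102] → [13, 20, 38, 47, 53, 65, 83, 102, 113]
So `result[-1]` = 113

Answer: 113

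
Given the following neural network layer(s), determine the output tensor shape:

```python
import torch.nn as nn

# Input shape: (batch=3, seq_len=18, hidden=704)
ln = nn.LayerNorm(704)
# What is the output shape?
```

Input: (3, 18, 704) -> Output: (3, 18, 704)

Answer: (3, 18, 704)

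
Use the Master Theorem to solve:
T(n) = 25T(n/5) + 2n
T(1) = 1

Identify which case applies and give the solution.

a=25, b=5, f(n)=2n. log_5(25) = 2. Since c=1 < 2, Case 1 applies: T(n) = Θ(n^log_b(a)) = O(n^2).

Answer: O(n^2) - Case 1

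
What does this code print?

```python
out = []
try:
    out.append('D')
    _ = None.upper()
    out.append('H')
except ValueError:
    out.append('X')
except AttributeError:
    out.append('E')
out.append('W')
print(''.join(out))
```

Execution trace: 'D' (try body) → 'E' (except AttributeError) → 'W' (after the try/except). Output: DEW

Answer: DEW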